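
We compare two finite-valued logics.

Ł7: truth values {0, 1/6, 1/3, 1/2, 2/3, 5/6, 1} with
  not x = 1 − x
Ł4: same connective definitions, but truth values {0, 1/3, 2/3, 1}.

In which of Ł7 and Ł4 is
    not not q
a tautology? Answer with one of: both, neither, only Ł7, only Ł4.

In Ł7: at q = 0 the value is 0 — not a tautology.
In Ł4: at q = 0 the value is 0 — not a tautology.

neither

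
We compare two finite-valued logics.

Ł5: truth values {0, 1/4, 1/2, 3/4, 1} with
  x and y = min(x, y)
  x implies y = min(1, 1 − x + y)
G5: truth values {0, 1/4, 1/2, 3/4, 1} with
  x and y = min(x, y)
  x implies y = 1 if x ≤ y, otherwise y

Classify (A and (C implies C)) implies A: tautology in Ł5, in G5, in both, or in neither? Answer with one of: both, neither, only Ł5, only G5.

both

In Ł5: every assignment gives 1 — tautology.
In G5: every assignment gives 1 — tautology.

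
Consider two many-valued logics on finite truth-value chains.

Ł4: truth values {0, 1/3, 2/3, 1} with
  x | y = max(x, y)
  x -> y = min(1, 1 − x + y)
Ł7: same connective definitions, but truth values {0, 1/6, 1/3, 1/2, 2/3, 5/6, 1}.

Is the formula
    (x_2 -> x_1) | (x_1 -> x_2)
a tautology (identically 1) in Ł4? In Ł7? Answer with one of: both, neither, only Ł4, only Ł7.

In Ł4: every assignment gives 1 — tautology.
In Ł7: every assignment gives 1 — tautology.

both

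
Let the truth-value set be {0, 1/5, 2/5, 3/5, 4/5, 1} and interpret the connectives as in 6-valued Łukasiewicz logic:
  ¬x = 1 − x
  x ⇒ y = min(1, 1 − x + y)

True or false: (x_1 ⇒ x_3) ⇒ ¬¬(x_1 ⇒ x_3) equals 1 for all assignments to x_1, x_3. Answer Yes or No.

Yes

At x_1 = 3/5, x_3 = 1/5, for instance:
x_1 ⇒ x_3 = 3/5 ⇒ 1/5 = 3/5
¬(x_1 ⇒ x_3) = ¬3/5 = 2/5
¬¬(x_1 ⇒ x_3) = ¬2/5 = 3/5
(x_1 ⇒ x_3) ⇒ ¬¬(x_1 ⇒ x_3) = 3/5 ⇒ 3/5 = 1
and checking the remaining 35 assignments likewise gives ≥ 1 in every case.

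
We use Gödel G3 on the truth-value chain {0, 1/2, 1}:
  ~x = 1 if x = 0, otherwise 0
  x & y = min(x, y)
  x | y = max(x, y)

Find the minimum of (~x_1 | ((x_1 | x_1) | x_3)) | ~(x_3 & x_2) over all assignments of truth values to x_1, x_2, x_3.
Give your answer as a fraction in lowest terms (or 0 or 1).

1/2

Take x_1 = 1/2, x_2 = 1/2, x_3 = 1/2:
~x_1 = ~1/2 = 0
x_1 | x_1 = 1/2 | 1/2 = 1/2
(x_1 | x_1) | x_3 = 1/2 | 1/2 = 1/2
~x_1 | ((x_1 | x_1) | x_3) = 0 | 1/2 = 1/2
x_3 & x_2 = 1/2 & 1/2 = 1/2
~(x_3 & x_2) = ~1/2 = 0
(~x_1 | ((x_1 | x_1) | x_3)) | ~(x_3 & x_2) = 1/2 | 0 = 1/2
No assignment yields a value below 1/2, so this is the minimum.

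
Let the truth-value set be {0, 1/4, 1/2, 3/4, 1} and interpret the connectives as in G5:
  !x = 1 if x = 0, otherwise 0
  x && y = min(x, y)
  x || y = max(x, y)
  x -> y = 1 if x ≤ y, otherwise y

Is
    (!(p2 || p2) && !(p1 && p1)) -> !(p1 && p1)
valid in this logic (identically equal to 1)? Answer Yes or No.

At p1 = 3/4, p2 = 0, for instance:
p2 || p2 = 0 || 0 = 0
!(p2 || p2) = !0 = 1
p1 && p1 = 3/4 && 3/4 = 3/4
!(p1 && p1) = !3/4 = 0
!(p2 || p2) && !(p1 && p1) = 1 && 0 = 0
(!(p2 || p2) && !(p1 && p1)) -> !(p1 && p1) = 0 -> 0 = 1
and checking the remaining 24 assignments likewise gives ≥ 1 in every case.

Yes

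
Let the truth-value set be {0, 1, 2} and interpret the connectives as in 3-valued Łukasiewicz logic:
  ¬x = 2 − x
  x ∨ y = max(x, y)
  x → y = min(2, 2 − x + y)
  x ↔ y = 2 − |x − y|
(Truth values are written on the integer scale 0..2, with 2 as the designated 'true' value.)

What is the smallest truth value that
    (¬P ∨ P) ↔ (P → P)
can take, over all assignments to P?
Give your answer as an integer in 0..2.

Take P = 1:
¬P = ¬1 = 1
¬P ∨ P = 1 ∨ 1 = 1
P → P = 1 → 1 = 2
(¬P ∨ P) ↔ (P → P) = 1 ↔ 2 = 1
No assignment yields a value below 1, so this is the minimum.

1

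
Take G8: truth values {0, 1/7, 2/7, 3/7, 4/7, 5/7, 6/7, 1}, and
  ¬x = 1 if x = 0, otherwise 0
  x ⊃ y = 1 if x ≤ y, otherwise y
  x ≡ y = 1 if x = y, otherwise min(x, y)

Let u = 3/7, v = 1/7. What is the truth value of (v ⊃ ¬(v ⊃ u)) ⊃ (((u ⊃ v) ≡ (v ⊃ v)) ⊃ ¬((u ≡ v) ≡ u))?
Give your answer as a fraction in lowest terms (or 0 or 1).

v ⊃ u = 1/7 ⊃ 3/7 = 1
¬(v ⊃ u) = ¬1 = 0
v ⊃ ¬(v ⊃ u) = 1/7 ⊃ 0 = 0
u ⊃ v = 3/7 ⊃ 1/7 = 1/7
v ⊃ v = 1/7 ⊃ 1/7 = 1
(u ⊃ v) ≡ (v ⊃ v) = 1/7 ≡ 1 = 1/7
u ≡ v = 3/7 ≡ 1/7 = 1/7
(u ≡ v) ≡ u = 1/7 ≡ 3/7 = 1/7
¬((u ≡ v) ≡ u) = ¬1/7 = 0
((u ⊃ v) ≡ (v ⊃ v)) ⊃ ¬((u ≡ v) ≡ u) = 1/7 ⊃ 0 = 0
(v ⊃ ¬(v ⊃ u)) ⊃ (((u ⊃ v) ≡ (v ⊃ v)) ⊃ ¬((u ≡ v) ≡ u)) = 0 ⊃ 0 = 1

1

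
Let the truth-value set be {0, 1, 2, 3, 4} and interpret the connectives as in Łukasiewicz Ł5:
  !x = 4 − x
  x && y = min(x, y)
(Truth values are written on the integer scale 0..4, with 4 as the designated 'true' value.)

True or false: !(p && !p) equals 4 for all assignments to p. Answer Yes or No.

Counterexample: take p = 1.
!p = !1 = 3
p && !p = 1 && 3 = 1
!(p && !p) = !1 = 3
This gives 3 ≠ 4.

No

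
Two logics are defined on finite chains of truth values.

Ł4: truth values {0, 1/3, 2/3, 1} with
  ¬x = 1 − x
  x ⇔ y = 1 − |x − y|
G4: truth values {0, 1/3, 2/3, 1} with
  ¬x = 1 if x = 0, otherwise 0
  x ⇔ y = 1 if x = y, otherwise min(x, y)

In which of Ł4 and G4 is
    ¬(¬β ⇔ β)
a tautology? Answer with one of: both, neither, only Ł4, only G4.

In Ł4: at β = 1/3 the value is 1/3 — not a tautology.
In G4: every assignment gives 1 — tautology.

only G4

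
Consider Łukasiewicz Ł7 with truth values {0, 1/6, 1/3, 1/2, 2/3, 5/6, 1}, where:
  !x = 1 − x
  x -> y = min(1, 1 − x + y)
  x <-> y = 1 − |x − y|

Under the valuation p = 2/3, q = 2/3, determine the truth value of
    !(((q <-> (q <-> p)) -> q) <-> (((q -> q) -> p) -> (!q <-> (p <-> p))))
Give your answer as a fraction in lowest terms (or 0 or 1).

q <-> p = 2/3 <-> 2/3 = 1
q <-> (q <-> p) = 2/3 <-> 1 = 2/3
(q <-> (q <-> p)) -> q = 2/3 -> 2/3 = 1
q -> q = 2/3 -> 2/3 = 1
(q -> q) -> p = 1 -> 2/3 = 2/3
!q = !2/3 = 1/3
p <-> p = 2/3 <-> 2/3 = 1
!q <-> (p <-> p) = 1/3 <-> 1 = 1/3
((q -> q) -> p) -> (!q <-> (p <-> p)) = 2/3 -> 1/3 = 2/3
((q <-> (q <-> p)) -> q) <-> (((q -> q) -> p) -> (!q <-> (p <-> p))) = 1 <-> 2/3 = 2/3
!(((q <-> (q <-> p)) -> q) <-> (((q -> q) -> p) -> (!q <-> (p <-> p)))) = !2/3 = 1/3

1/3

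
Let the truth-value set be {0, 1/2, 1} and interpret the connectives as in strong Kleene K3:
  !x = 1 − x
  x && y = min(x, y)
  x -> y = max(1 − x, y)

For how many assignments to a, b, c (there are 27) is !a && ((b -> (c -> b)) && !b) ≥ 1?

3

value 1: 3 assignments (counts)
value 1/2: 9 assignments
value 0: 15 assignments
So 3 of the 27 assignments meet the threshold.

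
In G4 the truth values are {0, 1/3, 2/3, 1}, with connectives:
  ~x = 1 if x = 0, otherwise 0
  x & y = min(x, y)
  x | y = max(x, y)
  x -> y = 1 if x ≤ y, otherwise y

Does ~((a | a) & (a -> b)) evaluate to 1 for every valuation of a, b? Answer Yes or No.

Counterexample: take a = 1/3, b = 1/3.
a | a = 1/3 | 1/3 = 1/3
a -> b = 1/3 -> 1/3 = 1
(a | a) & (a -> b) = 1/3 & 1 = 1/3
~((a | a) & (a -> b)) = ~1/3 = 0
This gives 0 ≠ 1.

No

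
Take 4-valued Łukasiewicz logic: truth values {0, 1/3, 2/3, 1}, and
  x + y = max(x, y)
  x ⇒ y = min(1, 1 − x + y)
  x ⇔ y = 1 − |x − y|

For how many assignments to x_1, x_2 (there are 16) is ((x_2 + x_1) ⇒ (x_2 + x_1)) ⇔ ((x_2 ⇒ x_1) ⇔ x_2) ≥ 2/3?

7

x_1 = 0, x_2 = 0 ↦ 0  <
x_1 = 0, x_2 = 1/3 ↦ 2/3  ≥
x_1 = 0, x_2 = 2/3 ↦ 2/3  ≥
x_1 = 0, x_2 = 1 ↦ 0  <
x_1 = 1/3, x_2 = 0 ↦ 0  <
x_1 = 1/3, x_2 = 1/3 ↦ 1/3  <
x_1 = 1/3, x_2 = 2/3 ↦ 1  ≥
x_1 = 1/3, x_2 = 1 ↦ 1/3  <
x_1 = 2/3, x_2 = 0 ↦ 0  <
x_1 = 2/3, x_2 = 1/3 ↦ 1/3  <
x_1 = 2/3, x_2 = 2/3 ↦ 2/3  ≥
x_1 = 2/3, x_2 = 1 ↦ 2/3  ≥
x_1 = 1, x_2 = 0 ↦ 0  <
x_1 = 1, x_2 = 1/3 ↦ 1/3  <
x_1 = 1, x_2 = 2/3 ↦ 2/3  ≥
x_1 = 1, x_2 = 1 ↦ 1  ≥
So 7 of the 16 assignments meet the threshold.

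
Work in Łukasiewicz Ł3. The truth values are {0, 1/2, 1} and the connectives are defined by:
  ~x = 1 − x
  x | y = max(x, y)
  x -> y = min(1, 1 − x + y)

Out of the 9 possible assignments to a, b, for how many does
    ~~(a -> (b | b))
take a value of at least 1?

a = 0, b = 0 ↦ 1  ≥
a = 0, b = 1/2 ↦ 1  ≥
a = 0, b = 1 ↦ 1  ≥
a = 1/2, b = 0 ↦ 1/2  <
a = 1/2, b = 1/2 ↦ 1  ≥
a = 1/2, b = 1 ↦ 1  ≥
a = 1, b = 0 ↦ 0  <
a = 1, b = 1/2 ↦ 1/2  <
a = 1, b = 1 ↦ 1  ≥
So 6 of the 9 assignments meet the threshold.

6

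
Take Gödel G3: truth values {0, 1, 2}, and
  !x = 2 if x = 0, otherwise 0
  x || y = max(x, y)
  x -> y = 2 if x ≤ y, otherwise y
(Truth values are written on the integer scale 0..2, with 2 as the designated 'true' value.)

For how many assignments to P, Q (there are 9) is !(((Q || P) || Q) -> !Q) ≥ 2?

6

P = 0, Q = 0 ↦ 0  <
P = 0, Q = 1 ↦ 2  ≥
P = 0, Q = 2 ↦ 2  ≥
P = 1, Q = 0 ↦ 0  <
P = 1, Q = 1 ↦ 2  ≥
P = 1, Q = 2 ↦ 2  ≥
P = 2, Q = 0 ↦ 0  <
P = 2, Q = 1 ↦ 2  ≥
P = 2, Q = 2 ↦ 2  ≥
So 6 of the 9 assignments meet the threshold.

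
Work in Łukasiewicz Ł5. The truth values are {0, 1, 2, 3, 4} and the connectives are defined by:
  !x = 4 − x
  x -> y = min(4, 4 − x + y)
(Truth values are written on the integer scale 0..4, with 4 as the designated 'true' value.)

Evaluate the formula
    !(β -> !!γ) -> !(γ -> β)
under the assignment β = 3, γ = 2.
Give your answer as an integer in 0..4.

!γ = !2 = 2
!!γ = !2 = 2
β -> !!γ = 3 -> 2 = 3
!(β -> !!γ) = !3 = 1
γ -> β = 2 -> 3 = 4
!(γ -> β) = !4 = 0
!(β -> !!γ) -> !(γ -> β) = 1 -> 0 = 3

3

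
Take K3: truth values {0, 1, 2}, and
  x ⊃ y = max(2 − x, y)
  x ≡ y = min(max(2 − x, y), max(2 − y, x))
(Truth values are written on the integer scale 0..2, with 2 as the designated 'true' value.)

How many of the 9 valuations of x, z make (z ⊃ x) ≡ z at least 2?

x = 0, z = 0 ↦ 0  <
x = 0, z = 1 ↦ 1  <
x = 0, z = 2 ↦ 0  <
x = 1, z = 0 ↦ 0  <
x = 1, z = 1 ↦ 1  <
x = 1, z = 2 ↦ 1  <
x = 2, z = 0 ↦ 0  <
x = 2, z = 1 ↦ 1  <
x = 2, z = 2 ↦ 2  ≥
So 1 of the 9 assignments meets the threshold.

1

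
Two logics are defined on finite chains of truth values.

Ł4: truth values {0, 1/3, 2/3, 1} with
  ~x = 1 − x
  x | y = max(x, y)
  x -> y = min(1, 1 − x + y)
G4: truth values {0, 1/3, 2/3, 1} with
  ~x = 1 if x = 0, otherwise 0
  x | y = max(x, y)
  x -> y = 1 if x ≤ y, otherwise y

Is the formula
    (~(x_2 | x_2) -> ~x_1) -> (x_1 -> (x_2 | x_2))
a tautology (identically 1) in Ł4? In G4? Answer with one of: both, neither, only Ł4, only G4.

only Ł4

In Ł4: every assignment gives 1 — tautology.
In G4: at x_1 = 2/3, x_2 = 1/3 the value is 1/3 — not a tautology.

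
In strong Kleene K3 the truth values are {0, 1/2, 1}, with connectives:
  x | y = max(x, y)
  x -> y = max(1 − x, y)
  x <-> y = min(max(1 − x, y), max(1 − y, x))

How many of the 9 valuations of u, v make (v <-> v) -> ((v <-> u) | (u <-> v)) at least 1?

u = 0, v = 0 ↦ 1  ≥
u = 0, v = 1/2 ↦ 1/2  <
u = 0, v = 1 ↦ 0  <
u = 1/2, v = 0 ↦ 1/2  <
u = 1/2, v = 1/2 ↦ 1/2  <
u = 1/2, v = 1 ↦ 1/2  <
u = 1, v = 0 ↦ 0  <
u = 1, v = 1/2 ↦ 1/2  <
u = 1, v = 1 ↦ 1  ≥
So 2 of the 9 assignments meet the threshold.

2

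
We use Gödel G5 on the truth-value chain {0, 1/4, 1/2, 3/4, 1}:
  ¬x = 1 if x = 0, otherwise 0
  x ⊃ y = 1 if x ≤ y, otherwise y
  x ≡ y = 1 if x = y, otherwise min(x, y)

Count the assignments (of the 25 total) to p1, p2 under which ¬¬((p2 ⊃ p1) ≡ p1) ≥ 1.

value 1: 24 assignments (counts)
value 0: 1 assignment
So 24 of the 25 assignments meet the threshold.

24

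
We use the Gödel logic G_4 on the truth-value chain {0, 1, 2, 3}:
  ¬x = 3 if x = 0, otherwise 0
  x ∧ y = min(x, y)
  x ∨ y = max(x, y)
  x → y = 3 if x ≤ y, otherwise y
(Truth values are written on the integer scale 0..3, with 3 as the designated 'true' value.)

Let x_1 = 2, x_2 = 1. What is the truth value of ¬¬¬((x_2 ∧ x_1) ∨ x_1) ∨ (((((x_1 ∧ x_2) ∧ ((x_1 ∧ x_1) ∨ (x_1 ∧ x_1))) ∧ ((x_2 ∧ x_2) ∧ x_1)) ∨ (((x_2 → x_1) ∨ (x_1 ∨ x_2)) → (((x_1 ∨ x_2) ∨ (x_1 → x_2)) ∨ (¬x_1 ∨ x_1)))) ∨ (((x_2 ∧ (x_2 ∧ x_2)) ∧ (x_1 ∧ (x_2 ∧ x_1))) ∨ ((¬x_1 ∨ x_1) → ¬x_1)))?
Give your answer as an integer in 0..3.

2

x_2 ∧ x_1 = 1 ∧ 2 = 1
(x_2 ∧ x_1) ∨ x_1 = 1 ∨ 2 = 2
¬((x_2 ∧ x_1) ∨ x_1) = ¬2 = 0
¬¬((x_2 ∧ x_1) ∨ x_1) = ¬0 = 3
¬¬¬((x_2 ∧ x_1) ∨ x_1) = ¬3 = 0
x_1 ∧ x_2 = 2 ∧ 1 = 1
x_1 ∧ x_1 = 2 ∧ 2 = 2
x_1 ∧ x_1 = 2 ∧ 2 = 2
(x_1 ∧ x_1) ∨ (x_1 ∧ x_1) = 2 ∨ 2 = 2
(x_1 ∧ x_2) ∧ ((x_1 ∧ x_1) ∨ (x_1 ∧ x_1)) = 1 ∧ 2 = 1
x_2 ∧ x_2 = 1 ∧ 1 = 1
(x_2 ∧ x_2) ∧ x_1 = 1 ∧ 2 = 1
((x_1 ∧ x_2) ∧ ((x_1 ∧ x_1) ∨ (x_1 ∧ x_1))) ∧ ((x_2 ∧ x_2) ∧ x_1) = 1 ∧ 1 = 1
x_2 → x_1 = 1 → 2 = 3
x_1 ∨ x_2 = 2 ∨ 1 = 2
(x_2 → x_1) ∨ (x_1 ∨ x_2) = 3 ∨ 2 = 3
x_1 ∨ x_2 = 2 ∨ 1 = 2
x_1 → x_2 = 2 → 1 = 1
(x_1 ∨ x_2) ∨ (x_1 → x_2) = 2 ∨ 1 = 2
¬x_1 = ¬2 = 0
¬x_1 ∨ x_1 = 0 ∨ 2 = 2
((x_1 ∨ x_2) ∨ (x_1 → x_2)) ∨ (¬x_1 ∨ x_1) = 2 ∨ 2 = 2
((x_2 → x_1) ∨ (x_1 ∨ x_2)) → (((x_1 ∨ x_2) ∨ (x_1 → x_2)) ∨ (¬x_1 ∨ x_1)) = 3 → 2 = 2
(((x_1 ∧ x_2) ∧ ((x_1 ∧ x_1) ∨ (x_1 ∧ x_1))) ∧ ((x_2 ∧ x_2) ∧ x_1)) ∨ (((x_2 → x_1) ∨ (x_1 ∨ x_2)) → (((x_1 ∨ x_2) ∨ (x_1 → x_2)) ∨ (¬x_1 ∨ x_1))) = 1 ∨ 2 = 2
x_2 ∧ x_2 = 1 ∧ 1 = 1
x_2 ∧ (x_2 ∧ x_2) = 1 ∧ 1 = 1
x_2 ∧ x_1 = 1 ∧ 2 = 1
x_1 ∧ (x_2 ∧ x_1) = 2 ∧ 1 = 1
(x_2 ∧ (x_2 ∧ x_2)) ∧ (x_1 ∧ (x_2 ∧ x_1)) = 1 ∧ 1 = 1
¬x_1 = ¬2 = 0
¬x_1 ∨ x_1 = 0 ∨ 2 = 2
¬x_1 = ¬2 = 0
(¬x_1 ∨ x_1) → ¬x_1 = 2 → 0 = 0
((x_2 ∧ (x_2 ∧ x_2)) ∧ (x_1 ∧ (x_2 ∧ x_1))) ∨ ((¬x_1 ∨ x_1) → ¬x_1) = 1 ∨ 0 = 1
((((x_1 ∧ x_2) ∧ ((x_1 ∧ x_1) ∨ (x_1 ∧ x_1))) ∧ ((x_2 ∧ x_2) ∧ x_1)) ∨ (((x_2 → x_1) ∨ (x_1 ∨ x_2)) → (((x_1 ∨ x_2) ∨ (x_1 → x_2)) ∨ (¬x_1 ∨ x_1)))) ∨ (((x_2 ∧ (x_2 ∧ x_2)) ∧ (x_1 ∧ (x_2 ∧ x_1))) ∨ ((¬x_1 ∨ x_1) → ¬x_1)) = 2 ∨ 1 = 2
¬¬¬((x_2 ∧ x_1) ∨ x_1) ∨ (((((x_1 ∧ x_2) ∧ ((x_1 ∧ x_1) ∨ (x_1 ∧ x_1))) ∧ ((x_2 ∧ x_2) ∧ x_1)) ∨ (((x_2 → x_1) ∨ (x_1 ∨ x_2)) → (((x_1 ∨ x_2) ∨ (x_1 → x_2)) ∨ (¬x_1 ∨ x_1)))) ∨ (((x_2 ∧ (x_2 ∧ x_2)) ∧ (x_1 ∧ (x_2 ∧ x_1))) ∨ ((¬x_1 ∨ x_1) → ¬x_1))) = 0 ∨ 2 = 2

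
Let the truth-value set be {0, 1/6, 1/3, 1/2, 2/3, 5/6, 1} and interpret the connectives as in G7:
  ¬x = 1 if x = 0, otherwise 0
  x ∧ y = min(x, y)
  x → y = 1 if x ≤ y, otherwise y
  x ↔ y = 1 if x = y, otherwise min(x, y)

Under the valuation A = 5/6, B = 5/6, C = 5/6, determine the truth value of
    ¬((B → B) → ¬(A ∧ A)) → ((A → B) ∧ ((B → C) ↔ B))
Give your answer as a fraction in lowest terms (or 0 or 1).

5/6

B → B = 5/6 → 5/6 = 1
A ∧ A = 5/6 ∧ 5/6 = 5/6
¬(A ∧ A) = ¬5/6 = 0
(B → B) → ¬(A ∧ A) = 1 → 0 = 0
¬((B → B) → ¬(A ∧ A)) = ¬0 = 1
A → B = 5/6 → 5/6 = 1
B → C = 5/6 → 5/6 = 1
(B → C) ↔ B = 1 ↔ 5/6 = 5/6
(A → B) ∧ ((B → C) ↔ B) = 1 ∧ 5/6 = 5/6
¬((B → B) → ¬(A ∧ A)) → ((A → B) ∧ ((B → C) ↔ B)) = 1 → 5/6 = 5/6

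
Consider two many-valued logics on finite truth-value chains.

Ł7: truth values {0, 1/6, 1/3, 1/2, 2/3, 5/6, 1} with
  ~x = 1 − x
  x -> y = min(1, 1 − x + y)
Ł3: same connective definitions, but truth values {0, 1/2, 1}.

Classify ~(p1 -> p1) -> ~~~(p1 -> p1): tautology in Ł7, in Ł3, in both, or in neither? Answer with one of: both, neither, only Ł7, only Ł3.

both

In Ł7: every assignment gives 1 — tautology.
In Ł3: every assignment gives 1 — tautology.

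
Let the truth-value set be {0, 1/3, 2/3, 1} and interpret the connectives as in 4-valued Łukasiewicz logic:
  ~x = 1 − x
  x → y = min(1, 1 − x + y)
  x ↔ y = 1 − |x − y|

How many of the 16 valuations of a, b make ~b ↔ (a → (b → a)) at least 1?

4

a = 0, b = 0 ↦ 1  ≥
a = 0, b = 1/3 ↦ 2/3  <
a = 0, b = 2/3 ↦ 1/3  <
a = 0, b = 1 ↦ 0  <
a = 1/3, b = 0 ↦ 1  ≥
a = 1/3, b = 1/3 ↦ 2/3  <
a = 1/3, b = 2/3 ↦ 1/3  <
a = 1/3, b = 1 ↦ 0  <
a = 2/3, b = 0 ↦ 1  ≥
a = 2/3, b = 1/3 ↦ 2/3  <
a = 2/3, b = 2/3 ↦ 1/3  <
a = 2/3, b = 1 ↦ 0  <
a = 1, b = 0 ↦ 1  ≥
a = 1, b = 1/3 ↦ 2/3  <
a = 1, b = 2/3 ↦ 1/3  <
a = 1, b = 1 ↦ 0  <
So 4 of the 16 assignments meet the threshold.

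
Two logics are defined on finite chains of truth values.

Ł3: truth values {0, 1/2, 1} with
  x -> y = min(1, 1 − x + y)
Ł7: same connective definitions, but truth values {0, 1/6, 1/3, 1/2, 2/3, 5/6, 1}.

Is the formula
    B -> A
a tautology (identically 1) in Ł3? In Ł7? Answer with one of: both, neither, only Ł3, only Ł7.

neither

In Ł3: at A = 0, B = 1/2 the value is 1/2 — not a tautology.
In Ł7: at A = 0, B = 1/6 the value is 5/6 — not a tautology.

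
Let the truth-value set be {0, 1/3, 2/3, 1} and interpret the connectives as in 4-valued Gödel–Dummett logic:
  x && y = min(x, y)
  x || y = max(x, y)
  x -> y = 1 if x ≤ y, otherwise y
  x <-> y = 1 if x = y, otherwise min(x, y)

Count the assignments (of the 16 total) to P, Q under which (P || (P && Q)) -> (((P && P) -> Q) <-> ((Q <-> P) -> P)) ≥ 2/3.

P = 0, Q = 0 ↦ 1  ≥
P = 0, Q = 1/3 ↦ 1  ≥
P = 0, Q = 2/3 ↦ 1  ≥
P = 0, Q = 1 ↦ 1  ≥
P = 1/3, Q = 0 ↦ 0  <
P = 1/3, Q = 1/3 ↦ 1  ≥
P = 1/3, Q = 2/3 ↦ 1  ≥
P = 1/3, Q = 1 ↦ 1  ≥
P = 2/3, Q = 0 ↦ 0  <
P = 2/3, Q = 1/3 ↦ 1/3  <
P = 2/3, Q = 2/3 ↦ 1  ≥
P = 2/3, Q = 1 ↦ 1  ≥
P = 1, Q = 0 ↦ 0  <
P = 1, Q = 1/3 ↦ 1/3  <
P = 1, Q = 2/3 ↦ 2/3  ≥
P = 1, Q = 1 ↦ 1  ≥
So 11 of the 16 assignments meet the threshold.

11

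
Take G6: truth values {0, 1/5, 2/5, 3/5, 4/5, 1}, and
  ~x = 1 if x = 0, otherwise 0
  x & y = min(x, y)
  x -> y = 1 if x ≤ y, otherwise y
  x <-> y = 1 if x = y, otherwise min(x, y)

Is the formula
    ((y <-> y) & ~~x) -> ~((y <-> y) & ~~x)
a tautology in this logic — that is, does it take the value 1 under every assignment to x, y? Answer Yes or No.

Counterexample: take x = 1/5, y = 0.
y <-> y = 0 <-> 0 = 1
~x = ~1/5 = 0
~~x = ~0 = 1
(y <-> y) & ~~x = 1 & 1 = 1
y <-> y = 0 <-> 0 = 1
~x = ~1/5 = 0
~~x = ~0 = 1
(y <-> y) & ~~x = 1 & 1 = 1
~((y <-> y) & ~~x) = ~1 = 0
((y <-> y) & ~~x) -> ~((y <-> y) & ~~x) = 1 -> 0 = 0
This gives 0 ≠ 1.

No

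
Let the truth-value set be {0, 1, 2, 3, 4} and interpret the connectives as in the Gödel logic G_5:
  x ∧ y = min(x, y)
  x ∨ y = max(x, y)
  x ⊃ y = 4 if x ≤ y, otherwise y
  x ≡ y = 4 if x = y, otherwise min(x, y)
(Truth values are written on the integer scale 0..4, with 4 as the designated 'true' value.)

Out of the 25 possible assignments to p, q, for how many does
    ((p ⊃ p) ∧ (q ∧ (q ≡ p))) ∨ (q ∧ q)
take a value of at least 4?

5

value 4: 5 assignments (counts)
value 3: 5 assignments
value 2: 5 assignments
value 1: 5 assignments
value 0: 5 assignments
So 5 of the 25 assignments meet the threshold.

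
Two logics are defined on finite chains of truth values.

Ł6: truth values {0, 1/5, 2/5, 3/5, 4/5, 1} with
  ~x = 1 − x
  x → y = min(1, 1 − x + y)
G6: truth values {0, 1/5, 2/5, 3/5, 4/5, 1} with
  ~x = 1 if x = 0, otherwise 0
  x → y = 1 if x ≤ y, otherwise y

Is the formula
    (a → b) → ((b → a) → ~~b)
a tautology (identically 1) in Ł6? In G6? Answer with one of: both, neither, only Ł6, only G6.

In Ł6: at a = 0, b = 0 the value is 0 — not a tautology.
In G6: at a = 0, b = 0 the value is 0 — not a tautology.

neither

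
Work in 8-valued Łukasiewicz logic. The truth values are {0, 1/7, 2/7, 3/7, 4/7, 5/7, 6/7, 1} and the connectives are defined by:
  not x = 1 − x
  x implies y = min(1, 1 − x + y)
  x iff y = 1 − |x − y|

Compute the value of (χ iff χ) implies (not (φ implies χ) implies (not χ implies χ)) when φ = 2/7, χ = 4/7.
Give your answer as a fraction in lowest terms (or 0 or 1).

1

χ iff χ = 4/7 iff 4/7 = 1
φ implies χ = 2/7 implies 4/7 = 1
not (φ implies χ) = not 1 = 0
not χ = not 4/7 = 3/7
not χ implies χ = 3/7 implies 4/7 = 1
not (φ implies χ) implies (not χ implies χ) = 0 implies 1 = 1
(χ iff χ) implies (not (φ implies χ) implies (not χ implies χ)) = 1 implies 1 = 1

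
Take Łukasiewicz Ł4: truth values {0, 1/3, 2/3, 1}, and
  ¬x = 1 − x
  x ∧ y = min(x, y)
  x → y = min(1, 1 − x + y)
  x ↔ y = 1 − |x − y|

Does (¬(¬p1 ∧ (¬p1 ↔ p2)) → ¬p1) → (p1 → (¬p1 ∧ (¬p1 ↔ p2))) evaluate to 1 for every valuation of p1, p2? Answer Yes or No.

Yes

p1 = 0, p2 = 0 ↦ 1
p1 = 0, p2 = 1/3 ↦ 1
p1 = 0, p2 = 2/3 ↦ 1
p1 = 0, p2 = 1 ↦ 1
p1 = 1/3, p2 = 0 ↦ 1
p1 = 1/3, p2 = 1/3 ↦ 1
p1 = 1/3, p2 = 2/3 ↦ 1
p1 = 1/3, p2 = 1 ↦ 1
p1 = 2/3, p2 = 0 ↦ 1
p1 = 2/3, p2 = 1/3 ↦ 1
p1 = 2/3, p2 = 2/3 ↦ 1
p1 = 2/3, p2 = 1 ↦ 1
p1 = 1, p2 = 0 ↦ 1
p1 = 1, p2 = 1/3 ↦ 1
p1 = 1, p2 = 2/3 ↦ 1
p1 = 1, p2 = 1 ↦ 1
Every assignment gives a value ≥ 1.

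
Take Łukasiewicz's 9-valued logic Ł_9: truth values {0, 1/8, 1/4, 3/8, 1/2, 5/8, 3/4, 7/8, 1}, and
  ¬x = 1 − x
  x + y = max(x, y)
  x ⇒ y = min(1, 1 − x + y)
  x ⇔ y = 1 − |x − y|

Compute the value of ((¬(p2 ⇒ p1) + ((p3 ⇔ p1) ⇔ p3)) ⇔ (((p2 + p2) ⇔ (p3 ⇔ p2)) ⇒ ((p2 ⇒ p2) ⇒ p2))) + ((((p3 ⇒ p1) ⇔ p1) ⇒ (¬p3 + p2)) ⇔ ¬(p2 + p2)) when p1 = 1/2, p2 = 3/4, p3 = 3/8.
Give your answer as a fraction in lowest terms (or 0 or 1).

5/8

p2 ⇒ p1 = 3/4 ⇒ 1/2 = 3/4
¬(p2 ⇒ p1) = ¬3/4 = 1/4
p3 ⇔ p1 = 3/8 ⇔ 1/2 = 7/8
(p3 ⇔ p1) ⇔ p3 = 7/8 ⇔ 3/8 = 1/2
¬(p2 ⇒ p1) + ((p3 ⇔ p1) ⇔ p3) = 1/4 + 1/2 = 1/2
p2 + p2 = 3/4 + 3/4 = 3/4
p3 ⇔ p2 = 3/8 ⇔ 3/4 = 5/8
(p2 + p2) ⇔ (p3 ⇔ p2) = 3/4 ⇔ 5/8 = 7/8
p2 ⇒ p2 = 3/4 ⇒ 3/4 = 1
(p2 ⇒ p2) ⇒ p2 = 1 ⇒ 3/4 = 3/4
((p2 + p2) ⇔ (p3 ⇔ p2)) ⇒ ((p2 ⇒ p2) ⇒ p2) = 7/8 ⇒ 3/4 = 7/8
(¬(p2 ⇒ p1) + ((p3 ⇔ p1) ⇔ p3)) ⇔ (((p2 + p2) ⇔ (p3 ⇔ p2)) ⇒ ((p2 ⇒ p2) ⇒ p2)) = 1/2 ⇔ 7/8 = 5/8
p3 ⇒ p1 = 3/8 ⇒ 1/2 = 1
(p3 ⇒ p1) ⇔ p1 = 1 ⇔ 1/2 = 1/2
¬p3 = ¬3/8 = 5/8
¬p3 + p2 = 5/8 + 3/4 = 3/4
((p3 ⇒ p1) ⇔ p1) ⇒ (¬p3 + p2) = 1/2 ⇒ 3/4 = 1
p2 + p2 = 3/4 + 3/4 = 3/4
¬(p2 + p2) = ¬3/4 = 1/4
(((p3 ⇒ p1) ⇔ p1) ⇒ (¬p3 + p2)) ⇔ ¬(p2 + p2) = 1 ⇔ 1/4 = 1/4
((¬(p2 ⇒ p1) + ((p3 ⇔ p1) ⇔ p3)) ⇔ (((p2 + p2) ⇔ (p3 ⇔ p2)) ⇒ ((p2 ⇒ p2) ⇒ p2))) + ((((p3 ⇒ p1) ⇔ p1) ⇒ (¬p3 + p2)) ⇔ ¬(p2 + p2)) = 5/8 + 1/4 = 5/8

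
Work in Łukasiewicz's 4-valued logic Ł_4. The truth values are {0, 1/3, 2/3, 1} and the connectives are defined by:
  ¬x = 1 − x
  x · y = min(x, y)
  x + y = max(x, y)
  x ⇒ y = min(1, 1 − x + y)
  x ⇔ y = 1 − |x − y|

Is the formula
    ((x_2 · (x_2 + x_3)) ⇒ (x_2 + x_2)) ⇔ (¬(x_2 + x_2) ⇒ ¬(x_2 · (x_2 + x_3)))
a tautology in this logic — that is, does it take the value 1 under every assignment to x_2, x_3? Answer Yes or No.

x_2 = 0, x_3 = 0 ↦ 1
x_2 = 0, x_3 = 1/3 ↦ 1
x_2 = 0, x_3 = 2/3 ↦ 1
x_2 = 0, x_3 = 1 ↦ 1
x_2 = 1/3, x_3 = 0 ↦ 1
x_2 = 1/3, x_3 = 1/3 ↦ 1
x_2 = 1/3, x_3 = 2/3 ↦ 1
x_2 = 1/3, x_3 = 1 ↦ 1
x_2 = 2/3, x_3 = 0 ↦ 1
x_2 = 2/3, x_3 = 1/3 ↦ 1
x_2 = 2/3, x_3 = 2/3 ↦ 1
x_2 = 2/3, x_3 = 1 ↦ 1
x_2 = 1, x_3 = 0 ↦ 1
x_2 = 1, x_3 = 1/3 ↦ 1
x_2 = 1, x_3 = 2/3 ↦ 1
x_2 = 1, x_3 = 1 ↦ 1
Every assignment gives a value ≥ 1.

Yes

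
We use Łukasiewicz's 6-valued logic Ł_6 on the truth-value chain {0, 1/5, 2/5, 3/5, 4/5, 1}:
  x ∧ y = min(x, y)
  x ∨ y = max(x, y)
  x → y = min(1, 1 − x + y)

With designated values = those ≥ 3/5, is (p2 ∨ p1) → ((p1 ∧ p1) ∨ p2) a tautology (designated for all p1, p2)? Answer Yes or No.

At p1 = 4/5, p2 = 1/5, for instance:
p2 ∨ p1 = 1/5 ∨ 4/5 = 4/5
p1 ∧ p1 = 4/5 ∧ 4/5 = 4/5
(p1 ∧ p1) ∨ p2 = 4/5 ∨ 1/5 = 4/5
(p2 ∨ p1) → ((p1 ∧ p1) ∨ p2) = 4/5 → 4/5 = 1
and checking the remaining 35 assignments likewise gives ≥ 3/5 in every case.

Yes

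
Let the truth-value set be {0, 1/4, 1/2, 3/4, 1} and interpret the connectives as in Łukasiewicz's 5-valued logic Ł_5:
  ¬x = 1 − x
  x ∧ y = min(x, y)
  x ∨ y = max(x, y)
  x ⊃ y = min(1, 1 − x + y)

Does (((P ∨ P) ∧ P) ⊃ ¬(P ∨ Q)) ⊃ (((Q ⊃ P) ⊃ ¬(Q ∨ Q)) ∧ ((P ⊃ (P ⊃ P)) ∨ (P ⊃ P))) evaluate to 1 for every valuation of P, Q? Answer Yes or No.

Counterexample: take P = 1/4, Q = 1/4.
P ∨ P = 1/4 ∨ 1/4 = 1/4
(P ∨ P) ∧ P = 1/4 ∧ 1/4 = 1/4
P ∨ Q = 1/4 ∨ 1/4 = 1/4
¬(P ∨ Q) = ¬1/4 = 3/4
((P ∨ P) ∧ P) ⊃ ¬(P ∨ Q) = 1/4 ⊃ 3/4 = 1
Q ⊃ P = 1/4 ⊃ 1/4 = 1
Q ∨ Q = 1/4 ∨ 1/4 = 1/4
¬(Q ∨ Q) = ¬1/4 = 3/4
(Q ⊃ P) ⊃ ¬(Q ∨ Q) = 1 ⊃ 3/4 = 3/4
P ⊃ P = 1/4 ⊃ 1/4 = 1
P ⊃ (P ⊃ P) = 1/4 ⊃ 1 = 1
P ⊃ P = 1/4 ⊃ 1/4 = 1
(P ⊃ (P ⊃ P)) ∨ (P ⊃ P) = 1 ∨ 1 = 1
((Q ⊃ P) ⊃ ¬(Q ∨ Q)) ∧ ((P ⊃ (P ⊃ P)) ∨ (P ⊃ P)) = 3/4 ∧ 1 = 3/4
(((P ∨ P) ∧ P) ⊃ ¬(P ∨ Q)) ⊃ (((Q ⊃ P) ⊃ ¬(Q ∨ Q)) ∧ ((P ⊃ (P ⊃ P)) ∨ (P ⊃ P))) = 1 ⊃ 3/4 = 3/4
This gives 3/4 ≠ 1.

No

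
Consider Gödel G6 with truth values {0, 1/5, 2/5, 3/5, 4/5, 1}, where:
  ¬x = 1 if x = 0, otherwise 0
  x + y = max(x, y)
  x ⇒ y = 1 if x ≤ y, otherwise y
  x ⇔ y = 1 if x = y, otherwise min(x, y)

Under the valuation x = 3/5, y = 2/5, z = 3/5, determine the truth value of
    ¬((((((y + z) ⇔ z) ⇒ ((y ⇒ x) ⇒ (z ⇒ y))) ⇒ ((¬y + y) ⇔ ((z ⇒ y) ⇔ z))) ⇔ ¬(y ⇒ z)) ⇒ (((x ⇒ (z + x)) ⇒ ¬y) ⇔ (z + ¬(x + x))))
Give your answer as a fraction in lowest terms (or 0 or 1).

0

y + z = 2/5 + 3/5 = 3/5
(y + z) ⇔ z = 3/5 ⇔ 3/5 = 1
y ⇒ x = 2/5 ⇒ 3/5 = 1
z ⇒ y = 3/5 ⇒ 2/5 = 2/5
(y ⇒ x) ⇒ (z ⇒ y) = 1 ⇒ 2/5 = 2/5
((y + z) ⇔ z) ⇒ ((y ⇒ x) ⇒ (z ⇒ y)) = 1 ⇒ 2/5 = 2/5
¬y = ¬2/5 = 0
¬y + y = 0 + 2/5 = 2/5
z ⇒ y = 3/5 ⇒ 2/5 = 2/5
(z ⇒ y) ⇔ z = 2/5 ⇔ 3/5 = 2/5
(¬y + y) ⇔ ((z ⇒ y) ⇔ z) = 2/5 ⇔ 2/5 = 1
(((y + z) ⇔ z) ⇒ ((y ⇒ x) ⇒ (z ⇒ y))) ⇒ ((¬y + y) ⇔ ((z ⇒ y) ⇔ z)) = 2/5 ⇒ 1 = 1
y ⇒ z = 2/5 ⇒ 3/5 = 1
¬(y ⇒ z) = ¬1 = 0
((((y + z) ⇔ z) ⇒ ((y ⇒ x) ⇒ (z ⇒ y))) ⇒ ((¬y + y) ⇔ ((z ⇒ y) ⇔ z))) ⇔ ¬(y ⇒ z) = 1 ⇔ 0 = 0
z + x = 3/5 + 3/5 = 3/5
x ⇒ (z + x) = 3/5 ⇒ 3/5 = 1
¬y = ¬2/5 = 0
(x ⇒ (z + x)) ⇒ ¬y = 1 ⇒ 0 = 0
x + x = 3/5 + 3/5 = 3/5
¬(x + x) = ¬3/5 = 0
z + ¬(x + x) = 3/5 + 0 = 3/5
((x ⇒ (z + x)) ⇒ ¬y) ⇔ (z + ¬(x + x)) = 0 ⇔ 3/5 = 0
(((((y + z) ⇔ z) ⇒ ((y ⇒ x) ⇒ (z ⇒ y))) ⇒ ((¬y + y) ⇔ ((z ⇒ y) ⇔ z))) ⇔ ¬(y ⇒ z)) ⇒ (((x ⇒ (z + x)) ⇒ ¬y) ⇔ (z + ¬(x + x))) = 0 ⇒ 0 = 1
¬((((((y + z) ⇔ z) ⇒ ((y ⇒ x) ⇒ (z ⇒ y))) ⇒ ((¬y + y) ⇔ ((z ⇒ y) ⇔ z))) ⇔ ¬(y ⇒ z)) ⇒ (((x ⇒ (z + x)) ⇒ ¬y) ⇔ (z + ¬(x + x)))) = ¬1 = 0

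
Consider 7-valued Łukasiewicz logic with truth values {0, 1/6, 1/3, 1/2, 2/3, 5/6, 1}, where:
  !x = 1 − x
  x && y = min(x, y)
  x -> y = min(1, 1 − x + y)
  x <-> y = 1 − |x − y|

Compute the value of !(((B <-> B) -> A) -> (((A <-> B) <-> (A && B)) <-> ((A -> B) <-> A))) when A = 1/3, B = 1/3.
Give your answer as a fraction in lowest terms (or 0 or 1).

0

B <-> B = 1/3 <-> 1/3 = 1
(B <-> B) -> A = 1 -> 1/3 = 1/3
A <-> B = 1/3 <-> 1/3 = 1
A && B = 1/3 && 1/3 = 1/3
(A <-> B) <-> (A && B) = 1 <-> 1/3 = 1/3
A -> B = 1/3 -> 1/3 = 1
(A -> B) <-> A = 1 <-> 1/3 = 1/3
((A <-> B) <-> (A && B)) <-> ((A -> B) <-> A) = 1/3 <-> 1/3 = 1
((B <-> B) -> A) -> (((A <-> B) <-> (A && B)) <-> ((A -> B) <-> A)) = 1/3 -> 1 = 1
!(((B <-> B) -> A) -> (((A <-> B) <-> (A && B)) <-> ((A -> B) <-> A))) = !1 = 0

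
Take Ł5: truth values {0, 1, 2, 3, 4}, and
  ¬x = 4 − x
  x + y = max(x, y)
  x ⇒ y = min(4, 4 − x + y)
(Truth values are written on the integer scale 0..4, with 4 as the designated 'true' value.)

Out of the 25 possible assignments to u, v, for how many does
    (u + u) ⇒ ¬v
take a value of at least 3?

value 4: 15 assignments (counts)
value 3: 4 assignments (counts)
value 2: 3 assignments
value 1: 2 assignments
value 0: 1 assignment
So 19 of the 25 assignments meet the threshold.

19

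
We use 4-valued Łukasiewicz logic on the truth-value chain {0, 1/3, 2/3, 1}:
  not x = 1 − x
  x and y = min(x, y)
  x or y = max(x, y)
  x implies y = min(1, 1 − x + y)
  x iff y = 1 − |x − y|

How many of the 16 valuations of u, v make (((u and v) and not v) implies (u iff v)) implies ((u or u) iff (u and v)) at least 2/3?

u = 0, v = 0 ↦ 1  ≥
u = 0, v = 1/3 ↦ 1  ≥
u = 0, v = 2/3 ↦ 1  ≥
u = 0, v = 1 ↦ 1  ≥
u = 1/3, v = 0 ↦ 2/3  ≥
u = 1/3, v = 1/3 ↦ 1  ≥
u = 1/3, v = 2/3 ↦ 1  ≥
u = 1/3, v = 1 ↦ 1  ≥
u = 2/3, v = 0 ↦ 1/3  <
u = 2/3, v = 1/3 ↦ 2/3  ≥
u = 2/3, v = 2/3 ↦ 1  ≥
u = 2/3, v = 1 ↦ 1  ≥
u = 1, v = 0 ↦ 0  <
u = 1, v = 1/3 ↦ 1/3  <
u = 1, v = 2/3 ↦ 2/3  ≥
u = 1, v = 1 ↦ 1  ≥
So 13 of the 16 assignments meet the threshold.

13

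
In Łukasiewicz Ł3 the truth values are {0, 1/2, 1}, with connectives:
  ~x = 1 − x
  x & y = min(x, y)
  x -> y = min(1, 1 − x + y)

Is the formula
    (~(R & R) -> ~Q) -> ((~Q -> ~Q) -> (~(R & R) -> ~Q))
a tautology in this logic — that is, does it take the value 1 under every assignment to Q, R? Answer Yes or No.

Q = 0, R = 0 ↦ 1
Q = 0, R = 1/2 ↦ 1
Q = 0, R = 1 ↦ 1
Q = 1/2, R = 0 ↦ 1
Q = 1/2, R = 1/2 ↦ 1
Q = 1/2, R = 1 ↦ 1
Q = 1, R = 0 ↦ 1
Q = 1, R = 1/2 ↦ 1
Q = 1, R = 1 ↦ 1
Every assignment gives a value ≥ 1.

Yes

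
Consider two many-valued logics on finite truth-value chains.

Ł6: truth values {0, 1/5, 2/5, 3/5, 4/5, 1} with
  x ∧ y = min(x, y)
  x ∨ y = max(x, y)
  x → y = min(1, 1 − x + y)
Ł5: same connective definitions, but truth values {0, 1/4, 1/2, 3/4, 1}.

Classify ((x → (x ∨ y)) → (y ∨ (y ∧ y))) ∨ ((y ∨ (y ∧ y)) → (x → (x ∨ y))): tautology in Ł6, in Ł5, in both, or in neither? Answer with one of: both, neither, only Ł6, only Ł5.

In Ł6: every assignment gives 1 — tautology.
In Ł5: every assignment gives 1 — tautology.

both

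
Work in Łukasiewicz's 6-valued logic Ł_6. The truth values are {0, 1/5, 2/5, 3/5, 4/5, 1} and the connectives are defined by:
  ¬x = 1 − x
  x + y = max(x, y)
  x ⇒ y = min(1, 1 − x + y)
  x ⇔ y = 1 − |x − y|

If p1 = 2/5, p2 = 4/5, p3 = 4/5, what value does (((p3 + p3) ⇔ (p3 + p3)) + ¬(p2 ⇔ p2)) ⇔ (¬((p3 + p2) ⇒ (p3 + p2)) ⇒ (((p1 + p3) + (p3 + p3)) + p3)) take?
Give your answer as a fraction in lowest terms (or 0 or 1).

p3 + p3 = 4/5 + 4/5 = 4/5
p3 + p3 = 4/5 + 4/5 = 4/5
(p3 + p3) ⇔ (p3 + p3) = 4/5 ⇔ 4/5 = 1
p2 ⇔ p2 = 4/5 ⇔ 4/5 = 1
¬(p2 ⇔ p2) = ¬1 = 0
((p3 + p3) ⇔ (p3 + p3)) + ¬(p2 ⇔ p2) = 1 + 0 = 1
p3 + p2 = 4/5 + 4/5 = 4/5
p3 + p2 = 4/5 + 4/5 = 4/5
(p3 + p2) ⇒ (p3 + p2) = 4/5 ⇒ 4/5 = 1
¬((p3 + p2) ⇒ (p3 + p2)) = ¬1 = 0
p1 + p3 = 2/5 + 4/5 = 4/5
p3 + p3 = 4/5 + 4/5 = 4/5
(p1 + p3) + (p3 + p3) = 4/5 + 4/5 = 4/5
((p1 + p3) + (p3 + p3)) + p3 = 4/5 + 4/5 = 4/5
¬((p3 + p2) ⇒ (p3 + p2)) ⇒ (((p1 + p3) + (p3 + p3)) + p3) = 0 ⇒ 4/5 = 1
(((p3 + p3) ⇔ (p3 + p3)) + ¬(p2 ⇔ p2)) ⇔ (¬((p3 + p2) ⇒ (p3 + p2)) ⇒ (((p1 + p3) + (p3 + p3)) + p3)) = 1 ⇔ 1 = 1

1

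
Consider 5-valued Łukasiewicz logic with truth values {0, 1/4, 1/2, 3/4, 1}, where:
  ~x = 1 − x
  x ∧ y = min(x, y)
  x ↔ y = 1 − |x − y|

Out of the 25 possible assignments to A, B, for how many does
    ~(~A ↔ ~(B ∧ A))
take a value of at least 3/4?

value 1: 1 assignment (counts)
value 3/4: 2 assignments (counts)
value 1/2: 3 assignments
value 1/4: 4 assignments
value 0: 15 assignments
So 3 of the 25 assignments meet the threshold.

3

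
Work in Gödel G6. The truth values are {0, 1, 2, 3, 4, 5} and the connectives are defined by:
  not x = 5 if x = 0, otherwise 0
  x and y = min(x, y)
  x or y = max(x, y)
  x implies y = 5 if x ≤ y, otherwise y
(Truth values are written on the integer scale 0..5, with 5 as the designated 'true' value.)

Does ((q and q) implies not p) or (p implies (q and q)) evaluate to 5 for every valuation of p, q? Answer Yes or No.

Counterexample: take p = 2, q = 1.
q and q = 1 and 1 = 1
not p = not 2 = 0
(q and q) implies not p = 1 implies 0 = 0
q and q = 1 and 1 = 1
p implies (q and q) = 2 implies 1 = 1
((q and q) implies not p) or (p implies (q and q)) = 0 or 1 = 1
This gives 1 ≠ 5.

No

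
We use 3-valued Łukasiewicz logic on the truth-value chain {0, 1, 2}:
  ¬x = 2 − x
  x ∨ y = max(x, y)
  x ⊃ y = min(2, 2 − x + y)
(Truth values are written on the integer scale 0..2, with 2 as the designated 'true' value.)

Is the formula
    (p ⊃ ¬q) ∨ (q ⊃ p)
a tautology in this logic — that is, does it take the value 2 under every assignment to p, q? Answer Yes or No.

No

Counterexample: take p = 1, q = 2.
¬q = ¬2 = 0
p ⊃ ¬q = 1 ⊃ 0 = 1
q ⊃ p = 2 ⊃ 1 = 1
(p ⊃ ¬q) ∨ (q ⊃ p) = 1 ∨ 1 = 1
This gives 1 ≠ 2.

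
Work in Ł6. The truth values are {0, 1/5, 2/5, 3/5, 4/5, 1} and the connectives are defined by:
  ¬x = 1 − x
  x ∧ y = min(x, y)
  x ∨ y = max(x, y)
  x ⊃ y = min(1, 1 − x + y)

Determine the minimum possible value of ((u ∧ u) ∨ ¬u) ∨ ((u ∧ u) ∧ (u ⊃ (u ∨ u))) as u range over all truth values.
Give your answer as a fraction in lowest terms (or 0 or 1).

3/5

Take u = 2/5:
u ∧ u = 2/5 ∧ 2/5 = 2/5
¬u = ¬2/5 = 3/5
(u ∧ u) ∨ ¬u = 2/5 ∨ 3/5 = 3/5
u ∧ u = 2/5 ∧ 2/5 = 2/5
u ∨ u = 2/5 ∨ 2/5 = 2/5
u ⊃ (u ∨ u) = 2/5 ⊃ 2/5 = 1
(u ∧ u) ∧ (u ⊃ (u ∨ u)) = 2/5 ∧ 1 = 2/5
((u ∧ u) ∨ ¬u) ∨ ((u ∧ u) ∧ (u ⊃ (u ∨ u))) = 3/5 ∨ 2/5 = 3/5
No assignment yields a value below 3/5, so this is the minimum.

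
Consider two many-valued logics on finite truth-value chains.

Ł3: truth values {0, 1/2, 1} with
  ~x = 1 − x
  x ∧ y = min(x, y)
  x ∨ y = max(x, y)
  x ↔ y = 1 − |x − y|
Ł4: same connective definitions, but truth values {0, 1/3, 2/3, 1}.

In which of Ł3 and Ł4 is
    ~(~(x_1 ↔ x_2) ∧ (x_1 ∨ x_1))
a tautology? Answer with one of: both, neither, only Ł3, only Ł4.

neither

In Ł3: at x_1 = 1/2, x_2 = 0 the value is 1/2 — not a tautology.
In Ł4: at x_1 = 1/3, x_2 = 0 the value is 2/3 — not a tautology.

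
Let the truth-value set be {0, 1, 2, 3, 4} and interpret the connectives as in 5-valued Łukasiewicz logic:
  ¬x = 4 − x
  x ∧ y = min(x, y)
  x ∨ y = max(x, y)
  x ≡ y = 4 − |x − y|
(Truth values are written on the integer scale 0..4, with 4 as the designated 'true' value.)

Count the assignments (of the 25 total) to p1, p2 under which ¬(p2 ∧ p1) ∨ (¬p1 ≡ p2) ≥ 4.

12

value 4: 12 assignments (counts)
value 3: 7 assignments
value 2: 3 assignments
value 1: 2 assignments
value 0: 1 assignment
So 12 of the 25 assignments meet the threshold.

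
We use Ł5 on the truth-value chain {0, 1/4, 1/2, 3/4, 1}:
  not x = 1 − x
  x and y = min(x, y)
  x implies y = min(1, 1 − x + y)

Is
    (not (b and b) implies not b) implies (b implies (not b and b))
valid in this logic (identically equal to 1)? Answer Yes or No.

No

Counterexample: take b = 3/4.
b and b = 3/4 and 3/4 = 3/4
not (b and b) = not 3/4 = 1/4
not b = not 3/4 = 1/4
not (b and b) implies not b = 1/4 implies 1/4 = 1
not b = not 3/4 = 1/4
not b and b = 1/4 and 3/4 = 1/4
b implies (not b and b) = 3/4 implies 1/4 = 1/2
(not (b and b) implies not b) implies (b implies (not b and b)) = 1 implies 1/2 = 1/2
This gives 1/2 ≠ 1.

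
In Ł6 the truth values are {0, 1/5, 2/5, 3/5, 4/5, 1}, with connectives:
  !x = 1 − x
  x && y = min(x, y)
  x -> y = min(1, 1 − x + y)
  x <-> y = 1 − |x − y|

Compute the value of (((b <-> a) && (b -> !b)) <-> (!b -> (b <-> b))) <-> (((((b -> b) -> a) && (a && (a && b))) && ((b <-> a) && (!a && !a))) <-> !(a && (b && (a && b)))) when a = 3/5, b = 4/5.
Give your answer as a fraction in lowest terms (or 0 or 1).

2/5

b <-> a = 4/5 <-> 3/5 = 4/5
!b = !4/5 = 1/5
b -> !b = 4/5 -> 1/5 = 2/5
(b <-> a) && (b -> !b) = 4/5 && 2/5 = 2/5
!b = !4/5 = 1/5
b <-> b = 4/5 <-> 4/5 = 1
!b -> (b <-> b) = 1/5 -> 1 = 1
((b <-> a) && (b -> !b)) <-> (!b -> (b <-> b)) = 2/5 <-> 1 = 2/5
b -> b = 4/5 -> 4/5 = 1
(b -> b) -> a = 1 -> 3/5 = 3/5
a && b = 3/5 && 4/5 = 3/5
a && (a && b) = 3/5 && 3/5 = 3/5
((b -> b) -> a) && (a && (a && b)) = 3/5 && 3/5 = 3/5
b <-> a = 4/5 <-> 3/5 = 4/5
!a = !3/5 = 2/5
!a = !3/5 = 2/5
!a && !a = 2/5 && 2/5 = 2/5
(b <-> a) && (!a && !a) = 4/5 && 2/5 = 2/5
(((b -> b) -> a) && (a && (a && b))) && ((b <-> a) && (!a && !a)) = 3/5 && 2/5 = 2/5
a && b = 3/5 && 4/5 = 3/5
b && (a && b) = 4/5 && 3/5 = 3/5
a && (b && (a && b)) = 3/5 && 3/5 = 3/5
!(a && (b && (a && b))) = !3/5 = 2/5
((((b -> b) -> a) && (a && (a && b))) && ((b <-> a) && (!a && !a))) <-> !(a && (b && (a && b))) = 2/5 <-> 2/5 = 1
(((b <-> a) && (b -> !b)) <-> (!b -> (b <-> b))) <-> (((((b -> b) -> a) && (a && (a && b))) && ((b <-> a) && (!a && !a))) <-> !(a && (b && (a && b)))) = 2/5 <-> 1 = 2/5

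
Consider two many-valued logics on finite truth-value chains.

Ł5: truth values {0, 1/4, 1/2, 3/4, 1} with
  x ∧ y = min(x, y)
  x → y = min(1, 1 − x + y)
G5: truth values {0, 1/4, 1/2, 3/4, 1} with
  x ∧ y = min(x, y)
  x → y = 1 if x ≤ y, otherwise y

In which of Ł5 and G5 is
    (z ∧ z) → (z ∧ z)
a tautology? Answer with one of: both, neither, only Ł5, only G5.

In Ł5: every assignment gives 1 — tautology.
In G5: every assignment gives 1 — tautology.

both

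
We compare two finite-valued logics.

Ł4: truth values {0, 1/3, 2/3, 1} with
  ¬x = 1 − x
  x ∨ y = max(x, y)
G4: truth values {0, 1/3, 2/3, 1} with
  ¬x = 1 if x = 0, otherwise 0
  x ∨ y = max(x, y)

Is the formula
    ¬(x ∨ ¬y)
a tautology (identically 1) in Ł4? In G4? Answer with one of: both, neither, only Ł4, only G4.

neither

In Ł4: at x = 0, y = 0 the value is 0 — not a tautology.
In G4: at x = 0, y = 0 the value is 0 — not a tautology.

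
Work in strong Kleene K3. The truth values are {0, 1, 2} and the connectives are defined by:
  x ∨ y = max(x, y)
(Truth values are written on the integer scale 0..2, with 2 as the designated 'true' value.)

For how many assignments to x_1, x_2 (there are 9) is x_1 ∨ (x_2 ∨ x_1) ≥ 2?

5

x_1 = 0, x_2 = 0 ↦ 0  <
x_1 = 0, x_2 = 1 ↦ 1  <
x_1 = 0, x_2 = 2 ↦ 2  ≥
x_1 = 1, x_2 = 0 ↦ 1  <
x_1 = 1, x_2 = 1 ↦ 1  <
x_1 = 1, x_2 = 2 ↦ 2  ≥
x_1 = 2, x_2 = 0 ↦ 2  ≥
x_1 = 2, x_2 = 1 ↦ 2  ≥
x_1 = 2, x_2 = 2 ↦ 2  ≥
So 5 of the 9 assignments meet the threshold.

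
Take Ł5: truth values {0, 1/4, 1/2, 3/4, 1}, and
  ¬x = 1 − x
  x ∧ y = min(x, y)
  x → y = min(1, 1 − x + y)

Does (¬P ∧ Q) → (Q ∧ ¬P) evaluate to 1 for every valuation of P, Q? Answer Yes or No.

Yes

At P = 1/4, Q = 1/4, for instance:
¬P = ¬1/4 = 3/4
¬P ∧ Q = 3/4 ∧ 1/4 = 1/4
Q ∧ ¬P = 1/4 ∧ 3/4 = 1/4
(¬P ∧ Q) → (Q ∧ ¬P) = 1/4 → 1/4 = 1
and checking the remaining 24 assignments likewise gives ≥ 1 in every case.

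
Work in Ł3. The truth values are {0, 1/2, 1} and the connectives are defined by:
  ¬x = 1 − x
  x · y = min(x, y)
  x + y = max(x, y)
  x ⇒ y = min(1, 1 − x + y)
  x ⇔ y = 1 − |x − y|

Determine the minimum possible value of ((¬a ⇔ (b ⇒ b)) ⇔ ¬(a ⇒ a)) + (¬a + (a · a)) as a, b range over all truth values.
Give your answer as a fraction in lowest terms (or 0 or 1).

1/2

Take a = 1/2, b = 0:
¬a = ¬1/2 = 1/2
b ⇒ b = 0 ⇒ 0 = 1
¬a ⇔ (b ⇒ b) = 1/2 ⇔ 1 = 1/2
a ⇒ a = 1/2 ⇒ 1/2 = 1
¬(a ⇒ a) = ¬1 = 0
(¬a ⇔ (b ⇒ b)) ⇔ ¬(a ⇒ a) = 1/2 ⇔ 0 = 1/2
¬a = ¬1/2 = 1/2
a · a = 1/2 · 1/2 = 1/2
¬a + (a · a) = 1/2 + 1/2 = 1/2
((¬a ⇔ (b ⇒ b)) ⇔ ¬(a ⇒ a)) + (¬a + (a · a)) = 1/2 + 1/2 = 1/2
No assignment yields a value below 1/2, so this is the minimum.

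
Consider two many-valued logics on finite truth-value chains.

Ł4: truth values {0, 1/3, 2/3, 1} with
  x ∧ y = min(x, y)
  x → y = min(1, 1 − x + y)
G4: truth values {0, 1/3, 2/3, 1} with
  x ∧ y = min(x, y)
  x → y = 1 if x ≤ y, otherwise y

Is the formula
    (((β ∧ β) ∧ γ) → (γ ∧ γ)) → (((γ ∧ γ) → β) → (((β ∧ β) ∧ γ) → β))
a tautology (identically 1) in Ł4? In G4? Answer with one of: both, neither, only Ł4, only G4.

both

In Ł4: every assignment gives 1 — tautology.
In G4: every assignment gives 1 — tautology.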